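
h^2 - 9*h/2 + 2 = (h - 4)*(h - 1/2)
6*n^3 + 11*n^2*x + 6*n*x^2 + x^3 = (n + x)*(2*n + x)*(3*n + x)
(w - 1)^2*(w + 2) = w^3 - 3*w + 2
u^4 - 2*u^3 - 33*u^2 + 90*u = u*(u - 5)*(u - 3)*(u + 6)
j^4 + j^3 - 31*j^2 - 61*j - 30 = (j - 6)*(j + 1)^2*(j + 5)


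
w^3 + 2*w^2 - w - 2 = (w - 1)*(w + 1)*(w + 2)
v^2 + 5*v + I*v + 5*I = (v + 5)*(v + I)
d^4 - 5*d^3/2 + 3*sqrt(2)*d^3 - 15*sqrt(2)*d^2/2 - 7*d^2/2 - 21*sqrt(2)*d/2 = d*(d - 7/2)*(d + 1)*(d + 3*sqrt(2))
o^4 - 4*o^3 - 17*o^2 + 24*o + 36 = (o - 6)*(o - 2)*(o + 1)*(o + 3)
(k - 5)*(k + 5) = k^2 - 25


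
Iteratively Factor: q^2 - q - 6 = (q - 3)*(q + 2)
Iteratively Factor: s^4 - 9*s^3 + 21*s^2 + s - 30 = (s - 3)*(s^3 - 6*s^2 + 3*s + 10) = (s - 3)*(s - 2)*(s^2 - 4*s - 5) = (s - 3)*(s - 2)*(s + 1)*(s - 5)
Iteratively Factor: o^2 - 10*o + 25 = (o - 5)*(o - 5)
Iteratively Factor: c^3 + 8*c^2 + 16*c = (c + 4)*(c^2 + 4*c) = (c + 4)^2*(c)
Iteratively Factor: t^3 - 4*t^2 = (t)*(t^2 - 4*t) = t^2*(t - 4)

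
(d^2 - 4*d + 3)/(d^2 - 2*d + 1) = (d - 3)/(d - 1)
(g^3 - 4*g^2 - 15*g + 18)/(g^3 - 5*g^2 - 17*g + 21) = (g - 6)/(g - 7)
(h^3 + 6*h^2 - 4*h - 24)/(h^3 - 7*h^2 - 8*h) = (-h^3 - 6*h^2 + 4*h + 24)/(h*(-h^2 + 7*h + 8))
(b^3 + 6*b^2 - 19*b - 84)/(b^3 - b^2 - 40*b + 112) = (b + 3)/(b - 4)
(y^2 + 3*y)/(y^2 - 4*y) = (y + 3)/(y - 4)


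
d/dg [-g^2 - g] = -2*g - 1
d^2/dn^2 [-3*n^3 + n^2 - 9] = 2 - 18*n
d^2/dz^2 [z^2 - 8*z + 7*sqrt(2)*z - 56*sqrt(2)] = 2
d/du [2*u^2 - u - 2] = 4*u - 1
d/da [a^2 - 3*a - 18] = 2*a - 3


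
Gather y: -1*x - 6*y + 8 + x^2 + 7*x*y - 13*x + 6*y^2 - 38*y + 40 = x^2 - 14*x + 6*y^2 + y*(7*x - 44) + 48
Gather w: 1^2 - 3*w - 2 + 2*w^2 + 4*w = 2*w^2 + w - 1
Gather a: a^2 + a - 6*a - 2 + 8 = a^2 - 5*a + 6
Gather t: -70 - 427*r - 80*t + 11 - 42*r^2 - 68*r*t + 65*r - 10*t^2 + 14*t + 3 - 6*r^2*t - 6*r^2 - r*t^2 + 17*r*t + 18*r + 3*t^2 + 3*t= -48*r^2 - 344*r + t^2*(-r - 7) + t*(-6*r^2 - 51*r - 63) - 56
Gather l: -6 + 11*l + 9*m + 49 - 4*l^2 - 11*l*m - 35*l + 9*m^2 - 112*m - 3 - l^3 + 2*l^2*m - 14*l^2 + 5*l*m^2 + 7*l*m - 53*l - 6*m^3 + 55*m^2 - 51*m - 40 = -l^3 + l^2*(2*m - 18) + l*(5*m^2 - 4*m - 77) - 6*m^3 + 64*m^2 - 154*m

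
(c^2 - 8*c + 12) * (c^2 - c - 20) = c^4 - 9*c^3 + 148*c - 240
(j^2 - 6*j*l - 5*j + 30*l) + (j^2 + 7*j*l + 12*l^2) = 2*j^2 + j*l - 5*j + 12*l^2 + 30*l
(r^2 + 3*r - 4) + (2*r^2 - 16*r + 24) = 3*r^2 - 13*r + 20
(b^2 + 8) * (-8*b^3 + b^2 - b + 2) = -8*b^5 + b^4 - 65*b^3 + 10*b^2 - 8*b + 16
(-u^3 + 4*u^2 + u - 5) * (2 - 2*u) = 2*u^4 - 10*u^3 + 6*u^2 + 12*u - 10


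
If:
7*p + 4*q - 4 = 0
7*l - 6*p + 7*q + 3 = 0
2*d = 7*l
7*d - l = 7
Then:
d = 49/47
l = 14/47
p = 2272/3431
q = -545/3431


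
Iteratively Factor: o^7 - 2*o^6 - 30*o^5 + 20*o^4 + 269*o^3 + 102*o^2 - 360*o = (o + 2)*(o^6 - 4*o^5 - 22*o^4 + 64*o^3 + 141*o^2 - 180*o) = o*(o + 2)*(o^5 - 4*o^4 - 22*o^3 + 64*o^2 + 141*o - 180) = o*(o + 2)*(o + 3)*(o^4 - 7*o^3 - o^2 + 67*o - 60) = o*(o + 2)*(o + 3)^2*(o^3 - 10*o^2 + 29*o - 20) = o*(o - 5)*(o + 2)*(o + 3)^2*(o^2 - 5*o + 4) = o*(o - 5)*(o - 1)*(o + 2)*(o + 3)^2*(o - 4)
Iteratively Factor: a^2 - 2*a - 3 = (a + 1)*(a - 3)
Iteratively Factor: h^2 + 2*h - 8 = (h + 4)*(h - 2)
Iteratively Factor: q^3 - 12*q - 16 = (q - 4)*(q^2 + 4*q + 4) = (q - 4)*(q + 2)*(q + 2)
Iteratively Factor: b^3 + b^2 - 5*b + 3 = (b - 1)*(b^2 + 2*b - 3) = (b - 1)*(b + 3)*(b - 1)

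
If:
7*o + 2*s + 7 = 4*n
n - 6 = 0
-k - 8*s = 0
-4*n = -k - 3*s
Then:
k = 192/5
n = 6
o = 19/5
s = -24/5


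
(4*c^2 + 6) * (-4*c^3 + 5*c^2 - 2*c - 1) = -16*c^5 + 20*c^4 - 32*c^3 + 26*c^2 - 12*c - 6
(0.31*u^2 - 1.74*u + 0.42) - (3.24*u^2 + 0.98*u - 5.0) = -2.93*u^2 - 2.72*u + 5.42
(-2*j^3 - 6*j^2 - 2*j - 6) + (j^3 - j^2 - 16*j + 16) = -j^3 - 7*j^2 - 18*j + 10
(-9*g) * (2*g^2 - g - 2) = -18*g^3 + 9*g^2 + 18*g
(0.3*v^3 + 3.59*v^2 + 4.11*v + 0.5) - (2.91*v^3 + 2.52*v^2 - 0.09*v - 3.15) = -2.61*v^3 + 1.07*v^2 + 4.2*v + 3.65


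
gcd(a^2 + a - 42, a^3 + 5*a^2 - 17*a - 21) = a + 7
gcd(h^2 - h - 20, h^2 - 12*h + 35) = h - 5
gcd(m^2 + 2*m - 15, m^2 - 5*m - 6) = 1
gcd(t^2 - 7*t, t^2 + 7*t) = t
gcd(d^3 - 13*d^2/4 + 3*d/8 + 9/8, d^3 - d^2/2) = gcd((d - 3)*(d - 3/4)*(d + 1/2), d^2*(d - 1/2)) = 1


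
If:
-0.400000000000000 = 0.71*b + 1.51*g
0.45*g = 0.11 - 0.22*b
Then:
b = 27.25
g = -13.08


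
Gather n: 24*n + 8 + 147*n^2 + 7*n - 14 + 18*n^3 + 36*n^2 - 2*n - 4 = 18*n^3 + 183*n^2 + 29*n - 10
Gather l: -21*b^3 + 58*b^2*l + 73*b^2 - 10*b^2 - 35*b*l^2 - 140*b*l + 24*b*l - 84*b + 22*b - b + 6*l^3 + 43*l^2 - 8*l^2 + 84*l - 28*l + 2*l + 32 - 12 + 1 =-21*b^3 + 63*b^2 - 63*b + 6*l^3 + l^2*(35 - 35*b) + l*(58*b^2 - 116*b + 58) + 21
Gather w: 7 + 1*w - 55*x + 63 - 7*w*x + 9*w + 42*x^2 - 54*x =w*(10 - 7*x) + 42*x^2 - 109*x + 70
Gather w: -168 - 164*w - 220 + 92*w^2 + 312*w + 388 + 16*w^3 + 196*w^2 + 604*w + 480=16*w^3 + 288*w^2 + 752*w + 480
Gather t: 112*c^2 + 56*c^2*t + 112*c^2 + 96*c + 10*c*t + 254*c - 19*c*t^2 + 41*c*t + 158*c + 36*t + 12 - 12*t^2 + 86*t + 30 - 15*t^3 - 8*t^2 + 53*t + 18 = 224*c^2 + 508*c - 15*t^3 + t^2*(-19*c - 20) + t*(56*c^2 + 51*c + 175) + 60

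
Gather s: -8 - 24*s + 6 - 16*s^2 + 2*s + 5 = -16*s^2 - 22*s + 3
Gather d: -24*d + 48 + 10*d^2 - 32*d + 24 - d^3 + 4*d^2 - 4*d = -d^3 + 14*d^2 - 60*d + 72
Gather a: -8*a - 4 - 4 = -8*a - 8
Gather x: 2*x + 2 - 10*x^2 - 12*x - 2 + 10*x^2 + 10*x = 0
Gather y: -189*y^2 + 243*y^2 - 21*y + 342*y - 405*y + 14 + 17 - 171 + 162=54*y^2 - 84*y + 22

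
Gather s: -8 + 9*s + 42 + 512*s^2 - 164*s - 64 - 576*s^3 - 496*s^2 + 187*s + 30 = -576*s^3 + 16*s^2 + 32*s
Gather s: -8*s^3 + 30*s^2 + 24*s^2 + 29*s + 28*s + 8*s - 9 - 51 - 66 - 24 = -8*s^3 + 54*s^2 + 65*s - 150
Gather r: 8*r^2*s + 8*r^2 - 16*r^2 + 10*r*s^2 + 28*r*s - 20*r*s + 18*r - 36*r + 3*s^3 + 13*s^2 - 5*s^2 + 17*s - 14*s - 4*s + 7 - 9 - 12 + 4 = r^2*(8*s - 8) + r*(10*s^2 + 8*s - 18) + 3*s^3 + 8*s^2 - s - 10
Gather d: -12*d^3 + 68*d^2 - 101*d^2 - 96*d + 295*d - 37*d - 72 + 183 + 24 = -12*d^3 - 33*d^2 + 162*d + 135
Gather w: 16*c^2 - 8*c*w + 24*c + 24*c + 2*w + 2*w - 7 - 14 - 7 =16*c^2 + 48*c + w*(4 - 8*c) - 28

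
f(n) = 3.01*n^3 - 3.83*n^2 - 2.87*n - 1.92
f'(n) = 9.03*n^2 - 7.66*n - 2.87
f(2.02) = 1.46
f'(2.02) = 18.50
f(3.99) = 116.85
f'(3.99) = 110.33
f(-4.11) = -263.79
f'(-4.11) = 181.15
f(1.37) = -5.30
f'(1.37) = 3.58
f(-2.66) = -78.04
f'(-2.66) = 81.40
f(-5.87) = -725.85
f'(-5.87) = 353.24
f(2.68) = 20.82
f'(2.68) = 41.46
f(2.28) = 7.30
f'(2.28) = 26.61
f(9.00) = 1856.31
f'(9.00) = 659.62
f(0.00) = -1.92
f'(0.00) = -2.87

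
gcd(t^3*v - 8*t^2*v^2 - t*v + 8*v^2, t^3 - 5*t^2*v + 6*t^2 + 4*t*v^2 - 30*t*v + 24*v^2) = 1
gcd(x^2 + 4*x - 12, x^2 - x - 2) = x - 2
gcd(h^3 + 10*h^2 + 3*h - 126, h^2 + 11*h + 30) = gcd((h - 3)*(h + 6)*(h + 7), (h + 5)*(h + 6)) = h + 6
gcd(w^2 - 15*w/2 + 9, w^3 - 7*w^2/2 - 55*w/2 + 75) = w - 6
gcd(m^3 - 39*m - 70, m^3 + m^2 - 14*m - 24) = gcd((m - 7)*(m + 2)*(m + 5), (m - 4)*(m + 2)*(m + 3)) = m + 2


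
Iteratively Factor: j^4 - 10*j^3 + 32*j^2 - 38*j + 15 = (j - 5)*(j^3 - 5*j^2 + 7*j - 3) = (j - 5)*(j - 1)*(j^2 - 4*j + 3) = (j - 5)*(j - 1)^2*(j - 3)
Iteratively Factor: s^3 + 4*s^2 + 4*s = (s + 2)*(s^2 + 2*s) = s*(s + 2)*(s + 2)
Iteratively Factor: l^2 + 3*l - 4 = (l + 4)*(l - 1)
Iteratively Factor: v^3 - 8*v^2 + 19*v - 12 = (v - 4)*(v^2 - 4*v + 3) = (v - 4)*(v - 1)*(v - 3)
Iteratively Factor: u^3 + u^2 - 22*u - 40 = (u + 2)*(u^2 - u - 20) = (u + 2)*(u + 4)*(u - 5)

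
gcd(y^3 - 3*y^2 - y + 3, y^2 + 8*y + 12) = 1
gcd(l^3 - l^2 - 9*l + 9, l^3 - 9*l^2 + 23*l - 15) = l^2 - 4*l + 3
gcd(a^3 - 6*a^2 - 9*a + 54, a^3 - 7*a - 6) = a - 3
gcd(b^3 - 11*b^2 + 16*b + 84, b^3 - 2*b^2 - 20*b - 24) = b^2 - 4*b - 12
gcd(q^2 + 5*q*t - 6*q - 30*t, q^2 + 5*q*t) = q + 5*t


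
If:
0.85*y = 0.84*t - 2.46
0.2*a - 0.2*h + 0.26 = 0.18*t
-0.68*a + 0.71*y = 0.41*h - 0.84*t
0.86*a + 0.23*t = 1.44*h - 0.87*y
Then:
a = 1.48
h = 0.80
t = 2.20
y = -0.72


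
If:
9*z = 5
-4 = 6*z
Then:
No Solution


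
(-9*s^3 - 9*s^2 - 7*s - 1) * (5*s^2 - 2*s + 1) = -45*s^5 - 27*s^4 - 26*s^3 - 5*s - 1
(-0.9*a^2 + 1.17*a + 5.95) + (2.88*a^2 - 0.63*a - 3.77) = 1.98*a^2 + 0.54*a + 2.18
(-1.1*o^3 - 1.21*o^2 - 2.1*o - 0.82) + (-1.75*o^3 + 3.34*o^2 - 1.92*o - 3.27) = -2.85*o^3 + 2.13*o^2 - 4.02*o - 4.09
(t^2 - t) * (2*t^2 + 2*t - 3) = 2*t^4 - 5*t^2 + 3*t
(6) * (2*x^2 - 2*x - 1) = 12*x^2 - 12*x - 6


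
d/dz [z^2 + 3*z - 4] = 2*z + 3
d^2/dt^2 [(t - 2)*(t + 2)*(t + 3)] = 6*t + 6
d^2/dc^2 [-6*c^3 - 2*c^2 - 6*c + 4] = -36*c - 4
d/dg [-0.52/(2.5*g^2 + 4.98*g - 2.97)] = (2.6*g + 2.5896)/(2.5*g^2 + 4.98*g - 2.97)^2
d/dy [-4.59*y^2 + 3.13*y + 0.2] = 3.13 - 9.18*y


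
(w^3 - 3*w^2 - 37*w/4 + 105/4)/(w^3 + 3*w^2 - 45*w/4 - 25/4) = (2*w^2 - w - 21)/(2*w^2 + 11*w + 5)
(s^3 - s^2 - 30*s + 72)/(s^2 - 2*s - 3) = (s^2 + 2*s - 24)/(s + 1)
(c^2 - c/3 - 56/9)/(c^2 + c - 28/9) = (3*c - 8)/(3*c - 4)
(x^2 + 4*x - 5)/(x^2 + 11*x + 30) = (x - 1)/(x + 6)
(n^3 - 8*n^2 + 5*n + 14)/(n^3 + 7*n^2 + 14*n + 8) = (n^2 - 9*n + 14)/(n^2 + 6*n + 8)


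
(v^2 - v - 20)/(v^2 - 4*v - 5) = (v + 4)/(v + 1)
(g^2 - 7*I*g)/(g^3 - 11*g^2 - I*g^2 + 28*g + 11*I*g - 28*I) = g*(g - 7*I)/(g^3 - g^2*(11 + I) + g*(28 + 11*I) - 28*I)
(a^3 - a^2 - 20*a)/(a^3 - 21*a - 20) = a/(a + 1)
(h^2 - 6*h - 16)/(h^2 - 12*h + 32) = (h + 2)/(h - 4)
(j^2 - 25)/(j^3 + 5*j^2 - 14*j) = (j^2 - 25)/(j*(j^2 + 5*j - 14))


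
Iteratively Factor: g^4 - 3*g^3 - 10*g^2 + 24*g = (g - 4)*(g^3 + g^2 - 6*g) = (g - 4)*(g + 3)*(g^2 - 2*g) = (g - 4)*(g - 2)*(g + 3)*(g)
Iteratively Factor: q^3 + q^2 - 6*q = (q + 3)*(q^2 - 2*q) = q*(q + 3)*(q - 2)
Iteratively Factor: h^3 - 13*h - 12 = (h - 4)*(h^2 + 4*h + 3) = (h - 4)*(h + 1)*(h + 3)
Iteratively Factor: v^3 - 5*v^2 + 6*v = (v)*(v^2 - 5*v + 6) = v*(v - 3)*(v - 2)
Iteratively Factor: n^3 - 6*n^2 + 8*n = (n - 2)*(n^2 - 4*n) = (n - 4)*(n - 2)*(n)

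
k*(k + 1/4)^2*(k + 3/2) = k^4 + 2*k^3 + 13*k^2/16 + 3*k/32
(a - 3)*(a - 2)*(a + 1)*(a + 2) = a^4 - 2*a^3 - 7*a^2 + 8*a + 12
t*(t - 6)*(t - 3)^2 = t^4 - 12*t^3 + 45*t^2 - 54*t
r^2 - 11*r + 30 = (r - 6)*(r - 5)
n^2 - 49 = (n - 7)*(n + 7)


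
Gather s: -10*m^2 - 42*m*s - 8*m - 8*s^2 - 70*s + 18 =-10*m^2 - 8*m - 8*s^2 + s*(-42*m - 70) + 18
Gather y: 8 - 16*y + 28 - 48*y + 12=48 - 64*y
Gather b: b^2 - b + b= b^2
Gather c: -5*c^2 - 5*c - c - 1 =-5*c^2 - 6*c - 1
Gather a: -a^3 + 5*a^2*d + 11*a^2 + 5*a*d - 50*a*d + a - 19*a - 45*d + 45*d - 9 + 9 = -a^3 + a^2*(5*d + 11) + a*(-45*d - 18)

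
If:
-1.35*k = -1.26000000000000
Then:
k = 0.93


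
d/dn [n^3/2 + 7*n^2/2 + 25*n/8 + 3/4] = 3*n^2/2 + 7*n + 25/8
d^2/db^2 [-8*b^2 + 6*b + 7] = -16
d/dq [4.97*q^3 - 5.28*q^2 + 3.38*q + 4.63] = 14.91*q^2 - 10.56*q + 3.38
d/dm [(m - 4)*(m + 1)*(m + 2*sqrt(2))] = 3*m^2 - 6*m + 4*sqrt(2)*m - 6*sqrt(2) - 4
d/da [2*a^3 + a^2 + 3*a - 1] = 6*a^2 + 2*a + 3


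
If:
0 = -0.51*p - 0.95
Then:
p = -1.86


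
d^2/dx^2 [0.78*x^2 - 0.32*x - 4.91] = 1.56000000000000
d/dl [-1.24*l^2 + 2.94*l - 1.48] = 2.94 - 2.48*l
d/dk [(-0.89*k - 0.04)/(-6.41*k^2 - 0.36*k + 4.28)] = (5.7049*k^2 + 0.3204*k - (0.89*k + 0.04)*(12.82*k + 0.36) - 3.8092)/(6.41*k^2 + 0.36*k - 4.28)^2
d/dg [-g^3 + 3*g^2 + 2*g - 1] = -3*g^2 + 6*g + 2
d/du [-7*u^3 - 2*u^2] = u*(-21*u - 4)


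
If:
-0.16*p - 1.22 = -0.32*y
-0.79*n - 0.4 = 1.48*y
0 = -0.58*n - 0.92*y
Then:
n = 2.80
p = -11.15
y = -1.76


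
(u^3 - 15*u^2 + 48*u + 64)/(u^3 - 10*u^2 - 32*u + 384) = (u + 1)/(u + 6)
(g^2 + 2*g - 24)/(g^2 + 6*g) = (g - 4)/g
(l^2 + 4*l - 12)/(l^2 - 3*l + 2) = (l + 6)/(l - 1)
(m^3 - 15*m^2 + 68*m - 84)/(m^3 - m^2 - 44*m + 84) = (m - 7)/(m + 7)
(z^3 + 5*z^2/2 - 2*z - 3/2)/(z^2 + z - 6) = (2*z^2 - z - 1)/(2*(z - 2))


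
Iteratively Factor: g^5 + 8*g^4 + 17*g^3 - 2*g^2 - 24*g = (g + 3)*(g^4 + 5*g^3 + 2*g^2 - 8*g) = g*(g + 3)*(g^3 + 5*g^2 + 2*g - 8) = g*(g - 1)*(g + 3)*(g^2 + 6*g + 8) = g*(g - 1)*(g + 2)*(g + 3)*(g + 4)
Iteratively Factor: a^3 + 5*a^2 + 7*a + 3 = (a + 3)*(a^2 + 2*a + 1) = (a + 1)*(a + 3)*(a + 1)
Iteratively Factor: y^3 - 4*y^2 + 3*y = (y - 1)*(y^2 - 3*y) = (y - 3)*(y - 1)*(y)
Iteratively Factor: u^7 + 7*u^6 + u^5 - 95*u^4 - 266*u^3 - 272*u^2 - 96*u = (u + 1)*(u^6 + 6*u^5 - 5*u^4 - 90*u^3 - 176*u^2 - 96*u) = (u + 1)*(u + 2)*(u^5 + 4*u^4 - 13*u^3 - 64*u^2 - 48*u) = (u + 1)*(u + 2)*(u + 3)*(u^4 + u^3 - 16*u^2 - 16*u) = (u + 1)^2*(u + 2)*(u + 3)*(u^3 - 16*u) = u*(u + 1)^2*(u + 2)*(u + 3)*(u^2 - 16) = u*(u + 1)^2*(u + 2)*(u + 3)*(u + 4)*(u - 4)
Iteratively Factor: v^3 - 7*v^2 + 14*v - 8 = (v - 1)*(v^2 - 6*v + 8) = (v - 2)*(v - 1)*(v - 4)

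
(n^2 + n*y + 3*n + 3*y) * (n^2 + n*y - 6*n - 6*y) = n^4 + 2*n^3*y - 3*n^3 + n^2*y^2 - 6*n^2*y - 18*n^2 - 3*n*y^2 - 36*n*y - 18*y^2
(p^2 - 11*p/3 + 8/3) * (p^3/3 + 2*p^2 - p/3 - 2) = p^5/3 + 7*p^4/9 - 61*p^3/9 + 41*p^2/9 + 58*p/9 - 16/3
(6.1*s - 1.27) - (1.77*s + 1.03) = 4.33*s - 2.3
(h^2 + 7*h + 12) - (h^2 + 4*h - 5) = 3*h + 17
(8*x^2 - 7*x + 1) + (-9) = 8*x^2 - 7*x - 8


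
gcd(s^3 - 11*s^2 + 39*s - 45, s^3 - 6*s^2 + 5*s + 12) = s - 3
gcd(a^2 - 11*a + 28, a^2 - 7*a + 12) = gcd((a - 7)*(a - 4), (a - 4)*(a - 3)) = a - 4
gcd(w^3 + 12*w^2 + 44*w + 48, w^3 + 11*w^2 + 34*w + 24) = w^2 + 10*w + 24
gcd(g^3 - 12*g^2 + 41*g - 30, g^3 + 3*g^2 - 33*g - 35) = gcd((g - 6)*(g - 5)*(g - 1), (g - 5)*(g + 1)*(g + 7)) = g - 5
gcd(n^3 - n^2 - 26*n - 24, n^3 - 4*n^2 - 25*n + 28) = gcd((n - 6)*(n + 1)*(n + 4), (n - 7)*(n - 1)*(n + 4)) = n + 4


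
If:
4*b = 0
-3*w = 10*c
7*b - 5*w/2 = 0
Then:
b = 0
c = 0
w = 0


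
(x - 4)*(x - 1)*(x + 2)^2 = x^4 - x^3 - 12*x^2 - 4*x + 16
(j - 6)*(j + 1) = j^2 - 5*j - 6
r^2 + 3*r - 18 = (r - 3)*(r + 6)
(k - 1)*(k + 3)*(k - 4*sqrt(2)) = k^3 - 4*sqrt(2)*k^2 + 2*k^2 - 8*sqrt(2)*k - 3*k + 12*sqrt(2)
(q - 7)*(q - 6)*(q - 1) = q^3 - 14*q^2 + 55*q - 42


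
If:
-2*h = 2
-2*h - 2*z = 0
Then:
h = -1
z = 1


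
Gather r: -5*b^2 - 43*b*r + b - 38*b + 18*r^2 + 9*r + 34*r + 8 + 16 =-5*b^2 - 37*b + 18*r^2 + r*(43 - 43*b) + 24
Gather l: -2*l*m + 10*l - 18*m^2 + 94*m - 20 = l*(10 - 2*m) - 18*m^2 + 94*m - 20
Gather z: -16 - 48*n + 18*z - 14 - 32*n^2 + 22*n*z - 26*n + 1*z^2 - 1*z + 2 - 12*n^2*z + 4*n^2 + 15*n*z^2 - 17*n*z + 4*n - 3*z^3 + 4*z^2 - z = -28*n^2 - 70*n - 3*z^3 + z^2*(15*n + 5) + z*(-12*n^2 + 5*n + 16) - 28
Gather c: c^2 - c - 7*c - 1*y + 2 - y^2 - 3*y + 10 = c^2 - 8*c - y^2 - 4*y + 12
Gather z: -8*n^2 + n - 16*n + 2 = -8*n^2 - 15*n + 2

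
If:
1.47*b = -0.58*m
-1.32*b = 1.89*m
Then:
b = 0.00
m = 0.00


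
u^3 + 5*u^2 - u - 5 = (u - 1)*(u + 1)*(u + 5)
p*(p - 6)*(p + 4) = p^3 - 2*p^2 - 24*p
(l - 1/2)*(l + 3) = l^2 + 5*l/2 - 3/2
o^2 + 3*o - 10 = (o - 2)*(o + 5)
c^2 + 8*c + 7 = (c + 1)*(c + 7)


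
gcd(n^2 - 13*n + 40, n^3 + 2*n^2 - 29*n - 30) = n - 5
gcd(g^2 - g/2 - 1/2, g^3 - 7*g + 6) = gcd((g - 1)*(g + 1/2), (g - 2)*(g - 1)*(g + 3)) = g - 1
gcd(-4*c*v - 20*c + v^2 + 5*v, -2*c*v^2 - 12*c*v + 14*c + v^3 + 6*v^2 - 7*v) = 1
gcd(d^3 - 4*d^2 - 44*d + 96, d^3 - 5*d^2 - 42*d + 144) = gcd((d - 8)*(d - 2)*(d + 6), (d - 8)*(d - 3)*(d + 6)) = d^2 - 2*d - 48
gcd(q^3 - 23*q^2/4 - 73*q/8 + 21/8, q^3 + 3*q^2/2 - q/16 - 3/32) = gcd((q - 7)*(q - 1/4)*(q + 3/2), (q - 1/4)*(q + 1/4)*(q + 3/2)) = q^2 + 5*q/4 - 3/8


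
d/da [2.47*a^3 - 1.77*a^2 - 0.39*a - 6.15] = 7.41*a^2 - 3.54*a - 0.39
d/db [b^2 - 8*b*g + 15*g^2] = 2*b - 8*g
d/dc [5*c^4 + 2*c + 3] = 20*c^3 + 2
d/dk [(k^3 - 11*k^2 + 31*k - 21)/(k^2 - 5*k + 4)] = (k^2 - 8*k + 19)/(k^2 - 8*k + 16)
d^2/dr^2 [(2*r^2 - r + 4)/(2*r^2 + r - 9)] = 2*(-8*r^3 + 156*r^2 - 30*r + 229)/(8*r^6 + 12*r^5 - 102*r^4 - 107*r^3 + 459*r^2 + 243*r - 729)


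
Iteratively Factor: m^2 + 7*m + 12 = (m + 3)*(m + 4)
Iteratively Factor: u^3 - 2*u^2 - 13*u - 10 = (u + 2)*(u^2 - 4*u - 5) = (u - 5)*(u + 2)*(u + 1)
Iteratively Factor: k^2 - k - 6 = (k + 2)*(k - 3)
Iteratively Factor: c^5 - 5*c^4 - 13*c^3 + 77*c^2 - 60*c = (c - 5)*(c^4 - 13*c^2 + 12*c) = (c - 5)*(c + 4)*(c^3 - 4*c^2 + 3*c) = c*(c - 5)*(c + 4)*(c^2 - 4*c + 3) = c*(c - 5)*(c - 1)*(c + 4)*(c - 3)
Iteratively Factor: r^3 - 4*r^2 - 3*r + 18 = (r + 2)*(r^2 - 6*r + 9) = (r - 3)*(r + 2)*(r - 3)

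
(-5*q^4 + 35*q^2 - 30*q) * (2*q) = -10*q^5 + 70*q^3 - 60*q^2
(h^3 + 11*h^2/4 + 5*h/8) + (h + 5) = h^3 + 11*h^2/4 + 13*h/8 + 5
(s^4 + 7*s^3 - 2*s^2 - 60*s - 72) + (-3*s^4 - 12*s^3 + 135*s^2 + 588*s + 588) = -2*s^4 - 5*s^3 + 133*s^2 + 528*s + 516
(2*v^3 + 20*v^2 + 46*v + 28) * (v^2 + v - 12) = 2*v^5 + 22*v^4 + 42*v^3 - 166*v^2 - 524*v - 336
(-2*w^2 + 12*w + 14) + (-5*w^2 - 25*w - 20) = -7*w^2 - 13*w - 6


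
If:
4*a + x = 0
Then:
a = -x/4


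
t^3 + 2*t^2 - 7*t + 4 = (t - 1)^2*(t + 4)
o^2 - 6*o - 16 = (o - 8)*(o + 2)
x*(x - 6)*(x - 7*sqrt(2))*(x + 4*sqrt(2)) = x^4 - 6*x^3 - 3*sqrt(2)*x^3 - 56*x^2 + 18*sqrt(2)*x^2 + 336*x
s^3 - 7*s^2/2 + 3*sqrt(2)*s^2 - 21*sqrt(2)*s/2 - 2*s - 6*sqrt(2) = (s - 4)*(s + 1/2)*(s + 3*sqrt(2))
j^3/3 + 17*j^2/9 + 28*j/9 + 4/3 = (j/3 + 1)*(j + 2/3)*(j + 2)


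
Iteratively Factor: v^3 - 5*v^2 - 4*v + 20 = (v + 2)*(v^2 - 7*v + 10) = (v - 5)*(v + 2)*(v - 2)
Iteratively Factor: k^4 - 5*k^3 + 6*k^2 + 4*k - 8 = (k + 1)*(k^3 - 6*k^2 + 12*k - 8) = (k - 2)*(k + 1)*(k^2 - 4*k + 4) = (k - 2)^2*(k + 1)*(k - 2)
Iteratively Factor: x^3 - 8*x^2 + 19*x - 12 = (x - 1)*(x^2 - 7*x + 12) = (x - 3)*(x - 1)*(x - 4)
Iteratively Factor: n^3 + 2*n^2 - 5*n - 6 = (n + 3)*(n^2 - n - 2) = (n + 1)*(n + 3)*(n - 2)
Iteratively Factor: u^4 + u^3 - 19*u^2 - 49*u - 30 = (u - 5)*(u^3 + 6*u^2 + 11*u + 6) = (u - 5)*(u + 2)*(u^2 + 4*u + 3) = (u - 5)*(u + 1)*(u + 2)*(u + 3)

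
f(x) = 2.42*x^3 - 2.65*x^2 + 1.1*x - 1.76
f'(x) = 7.26*x^2 - 5.3*x + 1.1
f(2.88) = 37.24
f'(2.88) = 46.05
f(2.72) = 30.33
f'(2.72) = 40.40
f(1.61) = 3.24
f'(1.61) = 11.39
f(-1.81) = -26.78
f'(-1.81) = 34.48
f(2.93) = 39.59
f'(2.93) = 47.90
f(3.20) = 53.92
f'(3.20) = 58.48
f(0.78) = -1.37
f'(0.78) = 1.38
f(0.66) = -1.49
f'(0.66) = 0.76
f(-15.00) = -8782.01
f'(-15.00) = 1714.10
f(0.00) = -1.76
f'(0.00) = 1.10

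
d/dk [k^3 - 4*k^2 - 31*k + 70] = 3*k^2 - 8*k - 31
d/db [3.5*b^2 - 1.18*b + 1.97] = 7.0*b - 1.18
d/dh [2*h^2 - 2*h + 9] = 4*h - 2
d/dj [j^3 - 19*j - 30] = 3*j^2 - 19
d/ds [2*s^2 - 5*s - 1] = 4*s - 5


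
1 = 1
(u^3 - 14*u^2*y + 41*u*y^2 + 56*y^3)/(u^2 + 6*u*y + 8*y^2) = (u^3 - 14*u^2*y + 41*u*y^2 + 56*y^3)/(u^2 + 6*u*y + 8*y^2)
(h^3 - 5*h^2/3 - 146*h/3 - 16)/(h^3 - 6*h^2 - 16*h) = (h^2 + 19*h/3 + 2)/(h*(h + 2))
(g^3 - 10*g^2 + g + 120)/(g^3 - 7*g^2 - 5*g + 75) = (g - 8)/(g - 5)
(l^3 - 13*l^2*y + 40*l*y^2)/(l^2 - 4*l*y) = (l^2 - 13*l*y + 40*y^2)/(l - 4*y)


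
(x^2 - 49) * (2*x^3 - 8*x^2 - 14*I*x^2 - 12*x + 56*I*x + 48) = 2*x^5 - 8*x^4 - 14*I*x^4 - 110*x^3 + 56*I*x^3 + 440*x^2 + 686*I*x^2 + 588*x - 2744*I*x - 2352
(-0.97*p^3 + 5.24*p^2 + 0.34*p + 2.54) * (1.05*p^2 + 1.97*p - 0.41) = -1.0185*p^5 + 3.5911*p^4 + 11.0775*p^3 + 1.1884*p^2 + 4.8644*p - 1.0414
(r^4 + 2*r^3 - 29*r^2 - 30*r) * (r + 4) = r^5 + 6*r^4 - 21*r^3 - 146*r^2 - 120*r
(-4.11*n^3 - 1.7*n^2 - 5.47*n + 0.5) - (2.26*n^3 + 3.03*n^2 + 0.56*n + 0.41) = -6.37*n^3 - 4.73*n^2 - 6.03*n + 0.09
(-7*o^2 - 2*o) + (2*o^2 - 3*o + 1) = -5*o^2 - 5*o + 1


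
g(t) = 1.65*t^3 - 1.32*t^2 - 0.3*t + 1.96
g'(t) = 4.95*t^2 - 2.64*t - 0.3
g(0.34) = 1.77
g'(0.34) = -0.63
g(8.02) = 765.80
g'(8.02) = 296.91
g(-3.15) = -61.76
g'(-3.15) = 57.13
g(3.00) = 33.73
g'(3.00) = 36.33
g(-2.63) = -36.40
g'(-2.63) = 40.88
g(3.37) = 49.11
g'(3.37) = 47.02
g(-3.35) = -73.88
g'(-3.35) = 64.10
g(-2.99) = -53.05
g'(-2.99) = 51.85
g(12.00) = 2659.48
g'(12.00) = 680.82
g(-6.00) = -400.16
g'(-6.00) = 193.74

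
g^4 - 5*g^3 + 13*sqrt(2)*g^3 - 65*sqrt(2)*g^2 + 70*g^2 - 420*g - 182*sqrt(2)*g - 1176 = (g - 7)*(g + 2)*(g + 6*sqrt(2))*(g + 7*sqrt(2))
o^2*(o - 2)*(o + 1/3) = o^4 - 5*o^3/3 - 2*o^2/3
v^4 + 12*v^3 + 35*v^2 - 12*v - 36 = (v - 1)*(v + 1)*(v + 6)^2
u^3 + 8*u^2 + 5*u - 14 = (u - 1)*(u + 2)*(u + 7)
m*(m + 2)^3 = m^4 + 6*m^3 + 12*m^2 + 8*m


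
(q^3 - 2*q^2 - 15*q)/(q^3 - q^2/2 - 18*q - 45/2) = 2*q/(2*q + 3)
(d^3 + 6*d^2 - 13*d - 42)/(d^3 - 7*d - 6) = (d + 7)/(d + 1)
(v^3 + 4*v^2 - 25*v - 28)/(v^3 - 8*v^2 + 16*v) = (v^2 + 8*v + 7)/(v*(v - 4))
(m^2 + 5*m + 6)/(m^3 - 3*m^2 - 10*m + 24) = (m + 2)/(m^2 - 6*m + 8)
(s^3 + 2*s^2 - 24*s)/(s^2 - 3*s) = (s^2 + 2*s - 24)/(s - 3)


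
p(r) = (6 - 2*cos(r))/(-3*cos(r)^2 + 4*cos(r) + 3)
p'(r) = (6 - 2*cos(r))*(-6*sin(r)*cos(r) + 4*sin(r))/(-3*cos(r)^2 + 4*cos(r) + 3)^2 + 2*sin(r)/(-3*cos(r)^2 + 4*cos(r) + 3) = 6*(cos(r)^2 - 6*cos(r) + 5)*sin(r)/(3*sin(r)^2 + 4*cos(r))^2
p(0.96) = 1.13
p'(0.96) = 0.50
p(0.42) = 1.01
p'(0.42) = 0.05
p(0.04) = 1.00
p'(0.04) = 0.00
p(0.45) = 1.01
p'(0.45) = 0.06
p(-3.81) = -3.81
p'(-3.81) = 9.72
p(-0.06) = 1.00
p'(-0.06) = -0.00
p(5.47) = 1.07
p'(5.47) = -0.31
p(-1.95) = 6.08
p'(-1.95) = -33.40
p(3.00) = -2.05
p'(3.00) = 0.66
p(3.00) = -2.05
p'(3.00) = 0.66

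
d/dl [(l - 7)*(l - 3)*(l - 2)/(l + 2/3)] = 6*(3*l^3 - 15*l^2 - 24*l + 104)/(9*l^2 + 12*l + 4)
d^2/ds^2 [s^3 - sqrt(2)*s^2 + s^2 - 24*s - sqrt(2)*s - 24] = 6*s - 2*sqrt(2) + 2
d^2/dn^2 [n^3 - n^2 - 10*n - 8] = 6*n - 2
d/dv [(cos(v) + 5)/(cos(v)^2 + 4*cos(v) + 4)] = (cos(v) + 8)*sin(v)/(cos(v) + 2)^3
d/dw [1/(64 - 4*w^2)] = w/(2*(w^2 - 16)^2)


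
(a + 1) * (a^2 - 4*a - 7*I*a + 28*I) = a^3 - 3*a^2 - 7*I*a^2 - 4*a + 21*I*a + 28*I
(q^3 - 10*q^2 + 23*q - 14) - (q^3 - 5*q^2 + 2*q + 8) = -5*q^2 + 21*q - 22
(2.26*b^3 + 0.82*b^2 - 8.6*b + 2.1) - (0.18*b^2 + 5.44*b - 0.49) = 2.26*b^3 + 0.64*b^2 - 14.04*b + 2.59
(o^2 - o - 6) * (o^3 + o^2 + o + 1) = o^5 - 6*o^3 - 6*o^2 - 7*o - 6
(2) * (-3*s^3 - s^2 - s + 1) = -6*s^3 - 2*s^2 - 2*s + 2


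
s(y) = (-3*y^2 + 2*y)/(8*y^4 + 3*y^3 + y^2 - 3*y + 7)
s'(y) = (2 - 6*y)/(8*y^4 + 3*y^3 + y^2 - 3*y + 7) + (-3*y^2 + 2*y)*(-32*y^3 - 9*y^2 - 2*y + 3)/(8*y^4 + 3*y^3 + y^2 - 3*y + 7)^2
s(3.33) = -0.02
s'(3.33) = 0.01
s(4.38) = -0.02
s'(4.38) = 0.01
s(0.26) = 0.05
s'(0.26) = 0.08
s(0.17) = 0.04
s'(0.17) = 0.16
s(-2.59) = -0.08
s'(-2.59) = -0.06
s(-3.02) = -0.05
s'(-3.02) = -0.04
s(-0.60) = -0.24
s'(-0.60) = 0.39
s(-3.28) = -0.05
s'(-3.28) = -0.03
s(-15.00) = 0.00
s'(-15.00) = 0.00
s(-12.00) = 0.00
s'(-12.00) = 0.00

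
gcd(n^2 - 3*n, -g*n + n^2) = n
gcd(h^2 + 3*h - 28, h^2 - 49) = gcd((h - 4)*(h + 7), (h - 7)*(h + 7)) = h + 7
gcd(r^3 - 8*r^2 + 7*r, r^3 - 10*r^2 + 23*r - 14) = r^2 - 8*r + 7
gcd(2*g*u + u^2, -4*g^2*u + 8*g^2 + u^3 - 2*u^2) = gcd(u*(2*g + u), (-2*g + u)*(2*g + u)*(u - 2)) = 2*g + u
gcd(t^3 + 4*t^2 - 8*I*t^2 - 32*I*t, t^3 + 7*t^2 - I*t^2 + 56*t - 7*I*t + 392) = t - 8*I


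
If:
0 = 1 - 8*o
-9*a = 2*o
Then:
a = -1/36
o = 1/8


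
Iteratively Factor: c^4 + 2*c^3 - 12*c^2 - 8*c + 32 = (c - 2)*(c^3 + 4*c^2 - 4*c - 16) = (c - 2)^2*(c^2 + 6*c + 8) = (c - 2)^2*(c + 4)*(c + 2)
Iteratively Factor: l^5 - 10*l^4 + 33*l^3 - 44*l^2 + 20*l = (l - 2)*(l^4 - 8*l^3 + 17*l^2 - 10*l) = (l - 2)*(l - 1)*(l^3 - 7*l^2 + 10*l) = l*(l - 2)*(l - 1)*(l^2 - 7*l + 10) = l*(l - 2)^2*(l - 1)*(l - 5)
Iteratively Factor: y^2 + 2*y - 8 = (y + 4)*(y - 2)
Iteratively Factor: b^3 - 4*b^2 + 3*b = (b - 3)*(b^2 - b) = (b - 3)*(b - 1)*(b)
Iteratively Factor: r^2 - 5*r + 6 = (r - 3)*(r - 2)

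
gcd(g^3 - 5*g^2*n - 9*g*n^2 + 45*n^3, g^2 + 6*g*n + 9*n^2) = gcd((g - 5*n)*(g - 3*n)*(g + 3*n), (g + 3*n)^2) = g + 3*n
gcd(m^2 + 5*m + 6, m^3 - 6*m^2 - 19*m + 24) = m + 3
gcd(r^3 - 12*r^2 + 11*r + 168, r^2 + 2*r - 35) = 1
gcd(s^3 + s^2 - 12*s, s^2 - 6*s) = s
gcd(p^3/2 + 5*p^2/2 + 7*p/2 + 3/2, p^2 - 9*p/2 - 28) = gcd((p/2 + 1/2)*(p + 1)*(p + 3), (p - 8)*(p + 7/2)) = 1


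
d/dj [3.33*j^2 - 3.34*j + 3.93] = 6.66*j - 3.34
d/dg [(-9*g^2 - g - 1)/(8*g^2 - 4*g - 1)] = (44*g^2 + 34*g - 3)/(64*g^4 - 64*g^3 + 8*g + 1)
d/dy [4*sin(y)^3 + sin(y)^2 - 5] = 2*(6*sin(y) + 1)*sin(y)*cos(y)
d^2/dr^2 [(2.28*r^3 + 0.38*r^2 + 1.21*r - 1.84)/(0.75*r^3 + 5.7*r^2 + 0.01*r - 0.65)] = (-19.0665*r^6 + 3.98115000000007*r^5 + 31.9374*r^4 - 27.802914*r^3 - 343.33542*r^2 + 26.66682*r - 13.297938)/(0.421875*r^9 + 9.61875*r^8 + 73.119375*r^7 + 184.352625*r^6 - 15.697575*r^5 - 63.38304*r^4 + 0.728326*r^3 + 7.224555*r^2 + 0.012675*r - 0.274625)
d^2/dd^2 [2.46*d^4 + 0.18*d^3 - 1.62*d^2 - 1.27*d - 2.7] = 29.52*d^2 + 1.08*d - 3.24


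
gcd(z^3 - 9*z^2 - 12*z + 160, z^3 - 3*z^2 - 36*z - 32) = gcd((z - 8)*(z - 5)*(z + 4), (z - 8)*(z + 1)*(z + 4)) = z^2 - 4*z - 32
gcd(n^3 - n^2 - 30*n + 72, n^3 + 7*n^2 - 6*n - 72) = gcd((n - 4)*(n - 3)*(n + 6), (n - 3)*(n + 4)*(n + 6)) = n^2 + 3*n - 18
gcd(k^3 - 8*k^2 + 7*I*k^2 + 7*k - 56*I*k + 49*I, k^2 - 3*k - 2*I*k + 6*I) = 1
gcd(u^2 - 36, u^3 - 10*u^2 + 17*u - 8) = 1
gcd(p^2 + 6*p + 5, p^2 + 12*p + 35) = p + 5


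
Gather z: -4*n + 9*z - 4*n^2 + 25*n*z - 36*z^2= -4*n^2 - 4*n - 36*z^2 + z*(25*n + 9)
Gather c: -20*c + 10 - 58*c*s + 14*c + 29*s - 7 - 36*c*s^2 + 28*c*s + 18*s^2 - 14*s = c*(-36*s^2 - 30*s - 6) + 18*s^2 + 15*s + 3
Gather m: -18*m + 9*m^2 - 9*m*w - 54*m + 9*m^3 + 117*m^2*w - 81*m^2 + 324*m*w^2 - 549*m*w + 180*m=9*m^3 + m^2*(117*w - 72) + m*(324*w^2 - 558*w + 108)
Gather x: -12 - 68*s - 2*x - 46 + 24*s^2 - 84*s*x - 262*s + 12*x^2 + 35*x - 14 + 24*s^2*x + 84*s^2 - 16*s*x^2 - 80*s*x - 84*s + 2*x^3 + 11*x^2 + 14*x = 108*s^2 - 414*s + 2*x^3 + x^2*(23 - 16*s) + x*(24*s^2 - 164*s + 47) - 72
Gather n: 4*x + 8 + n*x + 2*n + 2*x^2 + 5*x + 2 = n*(x + 2) + 2*x^2 + 9*x + 10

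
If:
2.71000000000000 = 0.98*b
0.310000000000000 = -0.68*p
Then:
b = 2.77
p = -0.46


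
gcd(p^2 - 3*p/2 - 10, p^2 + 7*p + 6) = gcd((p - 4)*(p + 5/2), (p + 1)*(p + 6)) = 1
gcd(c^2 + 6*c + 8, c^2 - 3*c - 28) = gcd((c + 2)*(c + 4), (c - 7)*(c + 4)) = c + 4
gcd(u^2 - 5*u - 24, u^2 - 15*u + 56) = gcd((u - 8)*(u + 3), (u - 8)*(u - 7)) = u - 8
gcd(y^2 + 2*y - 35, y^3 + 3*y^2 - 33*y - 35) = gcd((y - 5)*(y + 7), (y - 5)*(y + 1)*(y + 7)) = y^2 + 2*y - 35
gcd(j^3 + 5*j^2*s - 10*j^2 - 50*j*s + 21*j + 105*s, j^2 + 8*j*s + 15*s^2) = j + 5*s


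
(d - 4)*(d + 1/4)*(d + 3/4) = d^3 - 3*d^2 - 61*d/16 - 3/4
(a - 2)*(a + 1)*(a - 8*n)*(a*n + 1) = a^4*n - 8*a^3*n^2 - a^3*n + a^3 + 8*a^2*n^2 - 10*a^2*n - a^2 + 16*a*n^2 + 8*a*n - 2*a + 16*n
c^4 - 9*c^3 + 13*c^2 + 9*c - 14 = (c - 7)*(c - 2)*(c - 1)*(c + 1)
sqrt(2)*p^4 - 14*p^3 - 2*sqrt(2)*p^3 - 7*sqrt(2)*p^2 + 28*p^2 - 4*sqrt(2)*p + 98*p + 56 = (p - 4)*(p + 1)*(p - 7*sqrt(2))*(sqrt(2)*p + sqrt(2))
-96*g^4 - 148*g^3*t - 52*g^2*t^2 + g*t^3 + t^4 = (-8*g + t)*(g + t)*(2*g + t)*(6*g + t)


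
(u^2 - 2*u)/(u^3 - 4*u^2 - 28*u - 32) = u*(2 - u)/(-u^3 + 4*u^2 + 28*u + 32)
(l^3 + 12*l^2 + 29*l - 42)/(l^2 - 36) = (l^2 + 6*l - 7)/(l - 6)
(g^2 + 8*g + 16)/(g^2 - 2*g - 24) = (g + 4)/(g - 6)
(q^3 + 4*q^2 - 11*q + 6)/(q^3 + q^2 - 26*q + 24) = (q - 1)/(q - 4)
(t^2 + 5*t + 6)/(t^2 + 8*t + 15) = (t + 2)/(t + 5)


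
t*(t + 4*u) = t^2 + 4*t*u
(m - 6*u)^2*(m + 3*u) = m^3 - 9*m^2*u + 108*u^3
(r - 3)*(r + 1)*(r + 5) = r^3 + 3*r^2 - 13*r - 15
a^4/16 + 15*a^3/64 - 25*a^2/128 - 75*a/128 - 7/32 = (a/4 + 1/4)*(a/4 + 1)*(a - 7/4)*(a + 1/2)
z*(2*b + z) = 2*b*z + z^2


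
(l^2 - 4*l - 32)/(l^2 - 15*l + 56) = (l + 4)/(l - 7)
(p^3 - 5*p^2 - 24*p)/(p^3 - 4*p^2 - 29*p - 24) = p/(p + 1)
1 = 1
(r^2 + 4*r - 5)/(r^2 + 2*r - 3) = (r + 5)/(r + 3)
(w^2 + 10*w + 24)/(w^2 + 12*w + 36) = (w + 4)/(w + 6)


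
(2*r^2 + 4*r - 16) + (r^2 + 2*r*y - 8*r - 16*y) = 3*r^2 + 2*r*y - 4*r - 16*y - 16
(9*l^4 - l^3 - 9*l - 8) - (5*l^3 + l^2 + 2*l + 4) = 9*l^4 - 6*l^3 - l^2 - 11*l - 12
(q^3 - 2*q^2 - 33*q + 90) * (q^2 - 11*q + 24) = q^5 - 13*q^4 + 13*q^3 + 405*q^2 - 1782*q + 2160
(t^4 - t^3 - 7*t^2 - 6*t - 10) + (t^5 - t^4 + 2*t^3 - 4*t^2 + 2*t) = t^5 + t^3 - 11*t^2 - 4*t - 10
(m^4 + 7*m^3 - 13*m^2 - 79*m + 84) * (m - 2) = m^5 + 5*m^4 - 27*m^3 - 53*m^2 + 242*m - 168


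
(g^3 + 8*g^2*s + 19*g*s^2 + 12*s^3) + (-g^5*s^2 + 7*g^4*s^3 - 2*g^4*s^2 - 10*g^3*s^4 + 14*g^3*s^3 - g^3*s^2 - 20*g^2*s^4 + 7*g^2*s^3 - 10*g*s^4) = -g^5*s^2 + 7*g^4*s^3 - 2*g^4*s^2 - 10*g^3*s^4 + 14*g^3*s^3 - g^3*s^2 + g^3 - 20*g^2*s^4 + 7*g^2*s^3 + 8*g^2*s - 10*g*s^4 + 19*g*s^2 + 12*s^3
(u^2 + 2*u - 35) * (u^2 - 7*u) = u^4 - 5*u^3 - 49*u^2 + 245*u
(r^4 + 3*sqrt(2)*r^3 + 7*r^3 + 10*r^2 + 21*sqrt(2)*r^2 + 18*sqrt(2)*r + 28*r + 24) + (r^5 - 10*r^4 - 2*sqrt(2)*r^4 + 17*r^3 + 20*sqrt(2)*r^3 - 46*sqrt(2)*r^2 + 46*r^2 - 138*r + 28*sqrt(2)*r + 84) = r^5 - 9*r^4 - 2*sqrt(2)*r^4 + 24*r^3 + 23*sqrt(2)*r^3 - 25*sqrt(2)*r^2 + 56*r^2 - 110*r + 46*sqrt(2)*r + 108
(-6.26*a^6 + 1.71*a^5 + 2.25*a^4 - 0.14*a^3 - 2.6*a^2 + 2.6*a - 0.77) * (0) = 0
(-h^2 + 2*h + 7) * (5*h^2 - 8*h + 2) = -5*h^4 + 18*h^3 + 17*h^2 - 52*h + 14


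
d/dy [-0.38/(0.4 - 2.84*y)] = -1.0792/(2.84*y - 0.4)^2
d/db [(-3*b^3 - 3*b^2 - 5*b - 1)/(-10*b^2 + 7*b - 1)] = 2*(15*b^4 - 21*b^3 - 31*b^2 - 7*b + 6)/(100*b^4 - 140*b^3 + 69*b^2 - 14*b + 1)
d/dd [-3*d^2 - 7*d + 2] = -6*d - 7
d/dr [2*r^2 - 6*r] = 4*r - 6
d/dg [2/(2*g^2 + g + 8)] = 2*(-4*g - 1)/(2*g^2 + g + 8)^2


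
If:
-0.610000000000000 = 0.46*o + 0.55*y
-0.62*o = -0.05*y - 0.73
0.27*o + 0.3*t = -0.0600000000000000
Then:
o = 1.02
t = -1.12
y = -1.96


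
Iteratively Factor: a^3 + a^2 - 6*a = (a + 3)*(a^2 - 2*a) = (a - 2)*(a + 3)*(a)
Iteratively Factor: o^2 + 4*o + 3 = (o + 1)*(o + 3)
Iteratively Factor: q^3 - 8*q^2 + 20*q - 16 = (q - 2)*(q^2 - 6*q + 8) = (q - 2)^2*(q - 4)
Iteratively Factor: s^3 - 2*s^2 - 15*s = (s)*(s^2 - 2*s - 15) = s*(s - 5)*(s + 3)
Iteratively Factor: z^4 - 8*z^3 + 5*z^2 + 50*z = (z - 5)*(z^3 - 3*z^2 - 10*z) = (z - 5)*(z + 2)*(z^2 - 5*z) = (z - 5)^2*(z + 2)*(z)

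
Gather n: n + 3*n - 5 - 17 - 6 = 4*n - 28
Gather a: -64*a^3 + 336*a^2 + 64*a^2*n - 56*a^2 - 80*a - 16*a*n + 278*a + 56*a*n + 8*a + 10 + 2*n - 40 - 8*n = -64*a^3 + a^2*(64*n + 280) + a*(40*n + 206) - 6*n - 30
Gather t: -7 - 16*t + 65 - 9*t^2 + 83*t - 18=-9*t^2 + 67*t + 40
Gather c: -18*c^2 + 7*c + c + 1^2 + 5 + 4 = -18*c^2 + 8*c + 10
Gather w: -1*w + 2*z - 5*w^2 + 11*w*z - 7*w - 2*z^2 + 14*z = -5*w^2 + w*(11*z - 8) - 2*z^2 + 16*z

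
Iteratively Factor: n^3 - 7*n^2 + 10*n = (n - 2)*(n^2 - 5*n) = (n - 5)*(n - 2)*(n)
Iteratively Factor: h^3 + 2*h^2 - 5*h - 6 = (h + 1)*(h^2 + h - 6) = (h - 2)*(h + 1)*(h + 3)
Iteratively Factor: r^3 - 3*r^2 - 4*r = (r + 1)*(r^2 - 4*r) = (r - 4)*(r + 1)*(r)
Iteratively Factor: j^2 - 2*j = (j - 2)*(j)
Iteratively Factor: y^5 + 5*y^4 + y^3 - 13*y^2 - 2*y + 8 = (y + 4)*(y^4 + y^3 - 3*y^2 - y + 2) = (y + 1)*(y + 4)*(y^3 - 3*y + 2) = (y - 1)*(y + 1)*(y + 4)*(y^2 + y - 2) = (y - 1)^2*(y + 1)*(y + 4)*(y + 2)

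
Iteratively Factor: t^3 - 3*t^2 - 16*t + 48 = (t - 4)*(t^2 + t - 12) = (t - 4)*(t - 3)*(t + 4)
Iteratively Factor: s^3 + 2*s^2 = (s)*(s^2 + 2*s) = s*(s + 2)*(s)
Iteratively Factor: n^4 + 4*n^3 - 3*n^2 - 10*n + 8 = (n + 2)*(n^3 + 2*n^2 - 7*n + 4) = (n - 1)*(n + 2)*(n^2 + 3*n - 4) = (n - 1)*(n + 2)*(n + 4)*(n - 1)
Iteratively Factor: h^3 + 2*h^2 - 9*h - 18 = (h + 3)*(h^2 - h - 6) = (h - 3)*(h + 3)*(h + 2)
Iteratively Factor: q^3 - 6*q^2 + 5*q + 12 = (q - 3)*(q^2 - 3*q - 4) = (q - 4)*(q - 3)*(q + 1)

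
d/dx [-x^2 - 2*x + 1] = -2*x - 2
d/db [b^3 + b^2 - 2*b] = 3*b^2 + 2*b - 2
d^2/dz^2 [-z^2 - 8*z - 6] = -2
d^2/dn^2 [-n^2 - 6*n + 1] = -2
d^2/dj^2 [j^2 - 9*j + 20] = 2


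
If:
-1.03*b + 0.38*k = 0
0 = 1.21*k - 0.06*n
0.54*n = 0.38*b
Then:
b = 0.00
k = 0.00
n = 0.00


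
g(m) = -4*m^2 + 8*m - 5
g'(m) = 8 - 8*m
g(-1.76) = -31.47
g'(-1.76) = 22.08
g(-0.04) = -5.33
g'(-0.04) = 8.32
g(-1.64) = -28.88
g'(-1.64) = 21.12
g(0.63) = -1.55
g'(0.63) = 2.96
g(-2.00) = -37.00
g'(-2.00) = 24.00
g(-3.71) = -89.74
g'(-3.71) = 37.68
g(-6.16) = -206.06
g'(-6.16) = 57.28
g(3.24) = -21.07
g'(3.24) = -17.92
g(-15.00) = -1025.00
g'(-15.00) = 128.00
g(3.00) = -17.00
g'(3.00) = -16.00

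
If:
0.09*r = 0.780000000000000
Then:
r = 8.67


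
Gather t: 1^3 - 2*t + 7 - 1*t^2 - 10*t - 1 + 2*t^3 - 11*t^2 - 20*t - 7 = 2*t^3 - 12*t^2 - 32*t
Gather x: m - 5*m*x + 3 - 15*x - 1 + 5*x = m + x*(-5*m - 10) + 2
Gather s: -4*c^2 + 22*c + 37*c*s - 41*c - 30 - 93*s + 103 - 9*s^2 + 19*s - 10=-4*c^2 - 19*c - 9*s^2 + s*(37*c - 74) + 63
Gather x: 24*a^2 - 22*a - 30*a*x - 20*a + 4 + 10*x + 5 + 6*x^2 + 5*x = 24*a^2 - 42*a + 6*x^2 + x*(15 - 30*a) + 9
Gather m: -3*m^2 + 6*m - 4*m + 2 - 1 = -3*m^2 + 2*m + 1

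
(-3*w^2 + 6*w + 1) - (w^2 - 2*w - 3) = -4*w^2 + 8*w + 4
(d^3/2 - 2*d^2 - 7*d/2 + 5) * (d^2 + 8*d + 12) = d^5/2 + 2*d^4 - 27*d^3/2 - 47*d^2 - 2*d + 60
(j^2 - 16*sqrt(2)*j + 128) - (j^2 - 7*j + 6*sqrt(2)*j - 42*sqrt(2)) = -22*sqrt(2)*j + 7*j + 42*sqrt(2) + 128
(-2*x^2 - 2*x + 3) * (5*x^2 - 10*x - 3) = -10*x^4 + 10*x^3 + 41*x^2 - 24*x - 9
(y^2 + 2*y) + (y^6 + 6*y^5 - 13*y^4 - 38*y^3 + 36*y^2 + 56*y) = y^6 + 6*y^5 - 13*y^4 - 38*y^3 + 37*y^2 + 58*y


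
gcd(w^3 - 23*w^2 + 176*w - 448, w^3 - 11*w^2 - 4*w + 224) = w^2 - 15*w + 56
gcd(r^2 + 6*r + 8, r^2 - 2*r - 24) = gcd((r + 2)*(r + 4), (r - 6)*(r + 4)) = r + 4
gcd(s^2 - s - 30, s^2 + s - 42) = s - 6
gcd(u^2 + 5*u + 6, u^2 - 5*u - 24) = u + 3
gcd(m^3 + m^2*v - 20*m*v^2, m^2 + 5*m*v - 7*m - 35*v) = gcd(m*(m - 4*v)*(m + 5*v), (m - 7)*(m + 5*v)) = m + 5*v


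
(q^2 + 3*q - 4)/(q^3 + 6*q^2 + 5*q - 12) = 1/(q + 3)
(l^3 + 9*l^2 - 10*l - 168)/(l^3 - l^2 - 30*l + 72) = (l + 7)/(l - 3)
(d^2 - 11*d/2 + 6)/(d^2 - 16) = (d - 3/2)/(d + 4)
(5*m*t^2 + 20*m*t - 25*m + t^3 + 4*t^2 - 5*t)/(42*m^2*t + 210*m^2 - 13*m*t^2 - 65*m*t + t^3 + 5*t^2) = (5*m*t - 5*m + t^2 - t)/(42*m^2 - 13*m*t + t^2)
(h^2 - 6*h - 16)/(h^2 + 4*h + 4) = (h - 8)/(h + 2)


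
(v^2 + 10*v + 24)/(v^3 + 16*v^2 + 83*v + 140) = (v + 6)/(v^2 + 12*v + 35)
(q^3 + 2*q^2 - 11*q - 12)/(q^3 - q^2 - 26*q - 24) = (q - 3)/(q - 6)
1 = 1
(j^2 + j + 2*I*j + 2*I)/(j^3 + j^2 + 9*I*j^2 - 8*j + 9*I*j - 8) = (j + 2*I)/(j^2 + 9*I*j - 8)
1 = 1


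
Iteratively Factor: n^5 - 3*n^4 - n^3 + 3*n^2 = (n)*(n^4 - 3*n^3 - n^2 + 3*n) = n*(n - 1)*(n^3 - 2*n^2 - 3*n) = n*(n - 1)*(n + 1)*(n^2 - 3*n) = n^2*(n - 1)*(n + 1)*(n - 3)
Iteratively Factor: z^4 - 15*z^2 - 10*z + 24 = (z - 4)*(z^3 + 4*z^2 + z - 6) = (z - 4)*(z + 2)*(z^2 + 2*z - 3) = (z - 4)*(z - 1)*(z + 2)*(z + 3)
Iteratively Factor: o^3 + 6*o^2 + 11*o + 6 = (o + 2)*(o^2 + 4*o + 3) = (o + 1)*(o + 2)*(o + 3)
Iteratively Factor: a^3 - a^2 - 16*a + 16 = (a - 1)*(a^2 - 16) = (a - 4)*(a - 1)*(a + 4)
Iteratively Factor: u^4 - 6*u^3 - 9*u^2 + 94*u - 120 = (u - 3)*(u^3 - 3*u^2 - 18*u + 40) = (u - 3)*(u - 2)*(u^2 - u - 20) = (u - 5)*(u - 3)*(u - 2)*(u + 4)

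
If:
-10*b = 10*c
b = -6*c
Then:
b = 0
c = 0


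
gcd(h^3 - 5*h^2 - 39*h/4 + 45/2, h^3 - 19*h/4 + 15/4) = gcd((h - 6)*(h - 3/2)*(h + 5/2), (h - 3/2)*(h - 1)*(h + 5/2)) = h^2 + h - 15/4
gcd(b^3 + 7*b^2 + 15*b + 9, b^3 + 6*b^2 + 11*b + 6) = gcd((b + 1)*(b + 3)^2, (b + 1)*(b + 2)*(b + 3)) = b^2 + 4*b + 3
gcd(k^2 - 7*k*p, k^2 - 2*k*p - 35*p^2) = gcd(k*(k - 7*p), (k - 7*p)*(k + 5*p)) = -k + 7*p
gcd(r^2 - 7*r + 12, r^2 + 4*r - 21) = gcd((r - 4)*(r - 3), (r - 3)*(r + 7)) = r - 3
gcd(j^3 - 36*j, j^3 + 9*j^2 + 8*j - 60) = j + 6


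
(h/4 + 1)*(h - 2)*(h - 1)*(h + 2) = h^4/4 + 3*h^3/4 - 2*h^2 - 3*h + 4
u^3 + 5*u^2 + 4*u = u*(u + 1)*(u + 4)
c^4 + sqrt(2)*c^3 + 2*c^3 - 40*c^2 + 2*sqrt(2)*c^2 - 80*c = c*(c + 2)*(c - 4*sqrt(2))*(c + 5*sqrt(2))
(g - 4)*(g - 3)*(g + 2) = g^3 - 5*g^2 - 2*g + 24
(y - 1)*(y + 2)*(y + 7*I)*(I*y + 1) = I*y^4 - 6*y^3 + I*y^3 - 6*y^2 + 5*I*y^2 + 12*y + 7*I*y - 14*I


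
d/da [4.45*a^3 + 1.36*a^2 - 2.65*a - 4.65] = 13.35*a^2 + 2.72*a - 2.65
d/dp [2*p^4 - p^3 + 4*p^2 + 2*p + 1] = 8*p^3 - 3*p^2 + 8*p + 2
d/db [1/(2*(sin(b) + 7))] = -cos(b)/(2*(sin(b) + 7)^2)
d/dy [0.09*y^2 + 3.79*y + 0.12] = 0.18*y + 3.79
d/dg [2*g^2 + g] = 4*g + 1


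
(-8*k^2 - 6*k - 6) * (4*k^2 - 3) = -32*k^4 - 24*k^3 + 18*k + 18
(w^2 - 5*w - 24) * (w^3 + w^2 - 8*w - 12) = w^5 - 4*w^4 - 37*w^3 + 4*w^2 + 252*w + 288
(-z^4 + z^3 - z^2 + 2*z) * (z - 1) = -z^5 + 2*z^4 - 2*z^3 + 3*z^2 - 2*z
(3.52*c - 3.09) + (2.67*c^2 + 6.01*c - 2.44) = 2.67*c^2 + 9.53*c - 5.53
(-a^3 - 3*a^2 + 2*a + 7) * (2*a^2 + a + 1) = -2*a^5 - 7*a^4 + 13*a^2 + 9*a + 7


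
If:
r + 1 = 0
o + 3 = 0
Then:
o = -3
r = -1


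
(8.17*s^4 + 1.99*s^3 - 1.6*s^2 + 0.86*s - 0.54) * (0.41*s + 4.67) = 3.3497*s^5 + 38.9698*s^4 + 8.6373*s^3 - 7.1194*s^2 + 3.7948*s - 2.5218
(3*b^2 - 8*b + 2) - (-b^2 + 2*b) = 4*b^2 - 10*b + 2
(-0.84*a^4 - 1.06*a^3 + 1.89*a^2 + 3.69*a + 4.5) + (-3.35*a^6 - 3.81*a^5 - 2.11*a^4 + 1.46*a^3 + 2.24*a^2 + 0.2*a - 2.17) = -3.35*a^6 - 3.81*a^5 - 2.95*a^4 + 0.4*a^3 + 4.13*a^2 + 3.89*a + 2.33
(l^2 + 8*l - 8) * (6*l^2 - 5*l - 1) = 6*l^4 + 43*l^3 - 89*l^2 + 32*l + 8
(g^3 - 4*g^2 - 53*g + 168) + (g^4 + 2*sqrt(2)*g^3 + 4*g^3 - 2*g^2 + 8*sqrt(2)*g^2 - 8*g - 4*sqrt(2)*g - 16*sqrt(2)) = g^4 + 2*sqrt(2)*g^3 + 5*g^3 - 6*g^2 + 8*sqrt(2)*g^2 - 61*g - 4*sqrt(2)*g - 16*sqrt(2) + 168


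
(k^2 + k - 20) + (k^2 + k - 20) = 2*k^2 + 2*k - 40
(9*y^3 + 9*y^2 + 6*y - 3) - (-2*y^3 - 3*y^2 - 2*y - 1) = 11*y^3 + 12*y^2 + 8*y - 2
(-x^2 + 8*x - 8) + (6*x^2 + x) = 5*x^2 + 9*x - 8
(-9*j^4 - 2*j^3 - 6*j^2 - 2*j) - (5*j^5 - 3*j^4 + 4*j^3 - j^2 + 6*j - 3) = -5*j^5 - 6*j^4 - 6*j^3 - 5*j^2 - 8*j + 3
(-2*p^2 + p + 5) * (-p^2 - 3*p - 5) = 2*p^4 + 5*p^3 + 2*p^2 - 20*p - 25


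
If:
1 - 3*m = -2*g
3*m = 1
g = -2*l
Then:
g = 0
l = 0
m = 1/3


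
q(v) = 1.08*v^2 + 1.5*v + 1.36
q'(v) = 2.16*v + 1.5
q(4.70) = 32.27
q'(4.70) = 11.65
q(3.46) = 19.48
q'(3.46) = 8.97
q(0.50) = 2.38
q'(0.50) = 2.58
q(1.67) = 6.88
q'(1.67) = 5.11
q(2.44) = 11.45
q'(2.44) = 6.77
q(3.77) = 22.36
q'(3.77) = 9.64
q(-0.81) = 0.85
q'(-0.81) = -0.25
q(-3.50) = 9.34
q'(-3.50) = -6.06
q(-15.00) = 221.86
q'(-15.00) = -30.90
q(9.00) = 102.34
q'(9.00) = 20.94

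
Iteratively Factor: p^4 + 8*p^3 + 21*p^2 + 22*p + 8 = (p + 1)*(p^3 + 7*p^2 + 14*p + 8) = (p + 1)*(p + 4)*(p^2 + 3*p + 2) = (p + 1)^2*(p + 4)*(p + 2)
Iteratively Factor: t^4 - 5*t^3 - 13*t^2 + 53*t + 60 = (t - 4)*(t^3 - t^2 - 17*t - 15) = (t - 4)*(t + 3)*(t^2 - 4*t - 5) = (t - 4)*(t + 1)*(t + 3)*(t - 5)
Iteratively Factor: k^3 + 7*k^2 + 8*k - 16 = (k - 1)*(k^2 + 8*k + 16) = (k - 1)*(k + 4)*(k + 4)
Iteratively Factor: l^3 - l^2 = (l - 1)*(l^2) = l*(l - 1)*(l)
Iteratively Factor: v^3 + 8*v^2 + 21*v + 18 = (v + 3)*(v^2 + 5*v + 6) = (v + 2)*(v + 3)*(v + 3)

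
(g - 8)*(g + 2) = g^2 - 6*g - 16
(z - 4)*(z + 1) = z^2 - 3*z - 4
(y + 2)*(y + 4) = y^2 + 6*y + 8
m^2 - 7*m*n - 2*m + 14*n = (m - 2)*(m - 7*n)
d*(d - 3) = d^2 - 3*d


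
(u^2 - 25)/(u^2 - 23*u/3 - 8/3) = 3*(25 - u^2)/(-3*u^2 + 23*u + 8)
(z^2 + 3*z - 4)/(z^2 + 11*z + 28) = (z - 1)/(z + 7)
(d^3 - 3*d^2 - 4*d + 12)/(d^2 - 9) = (d^2 - 4)/(d + 3)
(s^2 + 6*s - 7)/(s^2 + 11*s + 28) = (s - 1)/(s + 4)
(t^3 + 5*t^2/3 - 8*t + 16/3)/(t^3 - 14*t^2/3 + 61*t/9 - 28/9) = 3*(t + 4)/(3*t - 7)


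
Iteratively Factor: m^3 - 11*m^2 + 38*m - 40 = (m - 4)*(m^2 - 7*m + 10) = (m - 4)*(m - 2)*(m - 5)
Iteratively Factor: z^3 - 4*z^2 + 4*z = (z - 2)*(z^2 - 2*z) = (z - 2)^2*(z)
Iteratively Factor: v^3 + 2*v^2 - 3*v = (v)*(v^2 + 2*v - 3) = v*(v + 3)*(v - 1)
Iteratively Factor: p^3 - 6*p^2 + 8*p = (p)*(p^2 - 6*p + 8) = p*(p - 2)*(p - 4)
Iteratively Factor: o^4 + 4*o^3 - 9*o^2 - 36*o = (o - 3)*(o^3 + 7*o^2 + 12*o) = (o - 3)*(o + 3)*(o^2 + 4*o) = o*(o - 3)*(o + 3)*(o + 4)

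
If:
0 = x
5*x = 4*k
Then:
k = 0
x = 0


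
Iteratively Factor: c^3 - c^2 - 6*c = (c)*(c^2 - c - 6) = c*(c + 2)*(c - 3)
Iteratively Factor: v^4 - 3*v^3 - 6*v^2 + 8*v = (v)*(v^3 - 3*v^2 - 6*v + 8) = v*(v - 4)*(v^2 + v - 2) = v*(v - 4)*(v + 2)*(v - 1)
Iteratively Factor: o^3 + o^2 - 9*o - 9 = (o - 3)*(o^2 + 4*o + 3) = (o - 3)*(o + 3)*(o + 1)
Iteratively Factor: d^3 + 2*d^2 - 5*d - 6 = (d + 3)*(d^2 - d - 2) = (d - 2)*(d + 3)*(d + 1)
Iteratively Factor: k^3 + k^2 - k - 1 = (k + 1)*(k^2 - 1) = (k - 1)*(k + 1)*(k + 1)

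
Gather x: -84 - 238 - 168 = -490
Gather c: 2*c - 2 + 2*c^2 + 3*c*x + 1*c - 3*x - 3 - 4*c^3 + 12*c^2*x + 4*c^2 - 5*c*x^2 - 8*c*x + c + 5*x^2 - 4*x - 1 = -4*c^3 + c^2*(12*x + 6) + c*(-5*x^2 - 5*x + 4) + 5*x^2 - 7*x - 6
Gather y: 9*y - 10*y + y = 0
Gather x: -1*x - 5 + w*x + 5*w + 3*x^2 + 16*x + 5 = 5*w + 3*x^2 + x*(w + 15)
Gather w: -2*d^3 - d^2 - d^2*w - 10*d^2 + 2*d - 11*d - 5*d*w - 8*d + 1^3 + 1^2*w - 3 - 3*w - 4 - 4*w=-2*d^3 - 11*d^2 - 17*d + w*(-d^2 - 5*d - 6) - 6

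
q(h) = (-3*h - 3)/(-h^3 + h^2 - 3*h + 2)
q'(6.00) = -0.04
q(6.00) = 0.11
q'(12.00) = 0.00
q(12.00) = 0.02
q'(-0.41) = -1.50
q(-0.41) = -0.51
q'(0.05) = -4.29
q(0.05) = -1.70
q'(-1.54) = -0.10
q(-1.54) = 0.13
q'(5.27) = -0.06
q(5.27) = 0.14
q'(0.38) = -15.43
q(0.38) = -4.36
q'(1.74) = -1.82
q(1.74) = 1.51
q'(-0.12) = -2.80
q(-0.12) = -1.11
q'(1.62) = -2.31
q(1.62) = 1.75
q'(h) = (-3*h - 3)*(3*h^2 - 2*h + 3)/(-h^3 + h^2 - 3*h + 2)^2 - 3/(-h^3 + h^2 - 3*h + 2) = 3*(h^3 - h^2 + 3*h - (h + 1)*(3*h^2 - 2*h + 3) - 2)/(h^3 - h^2 + 3*h - 2)^2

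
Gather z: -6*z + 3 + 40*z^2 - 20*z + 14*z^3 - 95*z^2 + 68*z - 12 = 14*z^3 - 55*z^2 + 42*z - 9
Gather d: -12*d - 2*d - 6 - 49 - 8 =-14*d - 63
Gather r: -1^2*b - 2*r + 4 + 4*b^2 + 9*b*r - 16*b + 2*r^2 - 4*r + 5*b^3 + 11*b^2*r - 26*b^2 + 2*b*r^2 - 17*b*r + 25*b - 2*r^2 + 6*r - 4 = 5*b^3 - 22*b^2 + 2*b*r^2 + 8*b + r*(11*b^2 - 8*b)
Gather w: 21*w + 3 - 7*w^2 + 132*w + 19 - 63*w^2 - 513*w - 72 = -70*w^2 - 360*w - 50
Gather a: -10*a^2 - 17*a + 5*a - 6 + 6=-10*a^2 - 12*a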